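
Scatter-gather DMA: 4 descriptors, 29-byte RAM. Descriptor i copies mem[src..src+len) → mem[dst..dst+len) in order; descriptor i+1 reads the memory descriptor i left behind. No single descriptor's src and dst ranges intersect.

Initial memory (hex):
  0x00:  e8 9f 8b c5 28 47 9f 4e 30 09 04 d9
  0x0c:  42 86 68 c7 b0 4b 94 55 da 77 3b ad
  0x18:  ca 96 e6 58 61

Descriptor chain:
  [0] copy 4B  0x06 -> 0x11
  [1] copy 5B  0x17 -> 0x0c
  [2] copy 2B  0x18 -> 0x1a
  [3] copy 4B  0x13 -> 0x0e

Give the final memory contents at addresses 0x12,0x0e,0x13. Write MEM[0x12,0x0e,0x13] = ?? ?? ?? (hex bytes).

  after D0: wrote 4B at 0x11 = 9f4e3009
  after D1: wrote 5B at 0x0c = adca96e658
  after D2: wrote 2B at 0x1a = ca96
  after D3: wrote 4B at 0x0e = 3009773b
query mem[0x12]=0x4e, mem[0x0e]=0x30, mem[0x13]=0x30

MEM[0x12,0x0e,0x13] = 4e 30 30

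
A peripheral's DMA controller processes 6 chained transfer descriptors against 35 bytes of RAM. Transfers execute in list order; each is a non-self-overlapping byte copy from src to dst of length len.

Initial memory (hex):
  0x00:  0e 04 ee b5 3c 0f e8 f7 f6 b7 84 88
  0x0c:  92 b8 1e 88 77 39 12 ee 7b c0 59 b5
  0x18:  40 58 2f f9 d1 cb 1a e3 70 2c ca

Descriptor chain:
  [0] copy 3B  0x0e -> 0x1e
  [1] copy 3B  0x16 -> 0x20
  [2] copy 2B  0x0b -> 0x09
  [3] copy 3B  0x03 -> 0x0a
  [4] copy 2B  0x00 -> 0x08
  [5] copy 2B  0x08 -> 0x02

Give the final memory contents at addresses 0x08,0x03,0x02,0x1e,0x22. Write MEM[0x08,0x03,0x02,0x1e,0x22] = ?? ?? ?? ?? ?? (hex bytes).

  after D0: wrote 3B at 0x1e = 1e8877
  after D1: wrote 3B at 0x20 = 59b540
  after D2: wrote 2B at 0x09 = 8892
  after D3: wrote 3B at 0x0a = b53c0f
  after D4: wrote 2B at 0x08 = 0e04
  after D5: wrote 2B at 0x02 = 0e04
query mem[0x08]=0x0e, mem[0x03]=0x04, mem[0x02]=0x0e, mem[0x1e]=0x1e, mem[0x22]=0x40

MEM[0x08,0x03,0x02,0x1e,0x22] = 0e 04 0e 1e 40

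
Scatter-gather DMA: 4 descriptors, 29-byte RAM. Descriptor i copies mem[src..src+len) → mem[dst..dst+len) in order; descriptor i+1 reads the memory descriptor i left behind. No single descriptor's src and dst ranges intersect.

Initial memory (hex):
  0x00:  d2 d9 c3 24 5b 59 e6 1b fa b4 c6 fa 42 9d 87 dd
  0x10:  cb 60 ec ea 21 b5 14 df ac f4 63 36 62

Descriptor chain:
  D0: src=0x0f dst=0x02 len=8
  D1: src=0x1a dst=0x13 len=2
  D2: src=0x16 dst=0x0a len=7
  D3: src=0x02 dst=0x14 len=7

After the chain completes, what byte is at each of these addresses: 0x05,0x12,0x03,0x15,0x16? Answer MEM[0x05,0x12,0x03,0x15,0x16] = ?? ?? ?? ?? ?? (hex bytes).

MEM[0x05,0x12,0x03,0x15,0x16] = ec ec cb cb 60

D0: mem[0x02..0x09] <- [dd cb 60 ec ea 21 b5 14]
D1: mem[0x13..0x14] <- [63 36]
D2: mem[0x0a..0x10] <- [14 df ac f4 63 36 62]
D3: mem[0x14..0x1a] <- [dd cb 60 ec ea 21 b5]
query mem[0x05]=0xec, mem[0x12]=0xec, mem[0x03]=0xcb, mem[0x15]=0xcb, mem[0x16]=0x60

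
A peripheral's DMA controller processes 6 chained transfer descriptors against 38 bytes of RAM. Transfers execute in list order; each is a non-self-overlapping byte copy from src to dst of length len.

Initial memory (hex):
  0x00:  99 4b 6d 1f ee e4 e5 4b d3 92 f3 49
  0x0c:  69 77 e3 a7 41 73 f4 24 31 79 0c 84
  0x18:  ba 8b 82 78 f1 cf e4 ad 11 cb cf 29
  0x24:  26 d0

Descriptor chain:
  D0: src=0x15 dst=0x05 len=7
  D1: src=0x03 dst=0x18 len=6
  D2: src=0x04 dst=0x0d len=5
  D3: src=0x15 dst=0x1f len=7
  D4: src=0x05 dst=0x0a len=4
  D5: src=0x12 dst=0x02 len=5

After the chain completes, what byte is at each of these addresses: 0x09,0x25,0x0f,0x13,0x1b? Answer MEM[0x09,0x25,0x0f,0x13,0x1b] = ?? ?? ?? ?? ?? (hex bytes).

#0 dst[0x05+7] := {0x79,0x0c,0x84,0xba,0x8b,0x82,0x78}
#1 dst[0x18+6] := {0x1f,0xee,0x79,0x0c,0x84,0xba}
#2 dst[0x0d+5] := {0xee,0x79,0x0c,0x84,0xba}
#3 dst[0x1f+7] := {0x79,0x0c,0x84,0x1f,0xee,0x79,0x0c}
#4 dst[0x0a+4] := {0x79,0x0c,0x84,0xba}
#5 dst[0x02+5] := {0xf4,0x24,0x31,0x79,0x0c}
query mem[0x09]=0x8b, mem[0x25]=0x0c, mem[0x0f]=0x0c, mem[0x13]=0x24, mem[0x1b]=0x0c

MEM[0x09,0x25,0x0f,0x13,0x1b] = 8b 0c 0c 24 0c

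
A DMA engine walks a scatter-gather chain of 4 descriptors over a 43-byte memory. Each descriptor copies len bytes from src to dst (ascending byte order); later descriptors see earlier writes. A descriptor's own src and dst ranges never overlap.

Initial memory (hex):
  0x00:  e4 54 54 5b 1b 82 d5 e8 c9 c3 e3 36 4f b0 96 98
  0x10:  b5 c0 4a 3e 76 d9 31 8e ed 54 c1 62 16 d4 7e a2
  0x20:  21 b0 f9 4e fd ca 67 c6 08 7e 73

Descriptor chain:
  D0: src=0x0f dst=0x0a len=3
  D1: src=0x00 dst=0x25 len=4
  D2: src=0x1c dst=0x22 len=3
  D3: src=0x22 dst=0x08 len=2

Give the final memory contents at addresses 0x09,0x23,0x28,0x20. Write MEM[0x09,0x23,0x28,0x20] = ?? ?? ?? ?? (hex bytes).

MEM[0x09,0x23,0x28,0x20] = d4 d4 5b 21

D0: mem[0x0a..0x0c] <- [98 b5 c0]
D1: mem[0x25..0x28] <- [e4 54 54 5b]
D2: mem[0x22..0x24] <- [16 d4 7e]
D3: mem[0x08..0x09] <- [16 d4]
query mem[0x09]=0xd4, mem[0x23]=0xd4, mem[0x28]=0x5b, mem[0x20]=0x21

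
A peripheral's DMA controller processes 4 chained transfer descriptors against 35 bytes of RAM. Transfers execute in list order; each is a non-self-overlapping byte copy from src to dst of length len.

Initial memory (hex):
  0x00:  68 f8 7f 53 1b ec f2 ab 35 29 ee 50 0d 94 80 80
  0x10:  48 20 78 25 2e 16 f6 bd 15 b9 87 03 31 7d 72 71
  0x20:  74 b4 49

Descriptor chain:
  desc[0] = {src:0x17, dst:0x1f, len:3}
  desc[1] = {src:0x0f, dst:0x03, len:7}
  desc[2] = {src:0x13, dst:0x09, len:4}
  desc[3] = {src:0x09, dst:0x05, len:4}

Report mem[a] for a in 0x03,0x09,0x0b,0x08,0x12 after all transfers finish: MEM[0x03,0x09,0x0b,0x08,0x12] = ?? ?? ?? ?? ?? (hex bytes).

MEM[0x03,0x09,0x0b,0x08,0x12] = 80 25 16 f6 78

#0 dst[0x1f+3] := {0xbd,0x15,0xb9}
#1 dst[0x03+7] := {0x80,0x48,0x20,0x78,0x25,0x2e,0x16}
#2 dst[0x09+4] := {0x25,0x2e,0x16,0xf6}
#3 dst[0x05+4] := {0x25,0x2e,0x16,0xf6}
query mem[0x03]=0x80, mem[0x09]=0x25, mem[0x0b]=0x16, mem[0x08]=0xf6, mem[0x12]=0x78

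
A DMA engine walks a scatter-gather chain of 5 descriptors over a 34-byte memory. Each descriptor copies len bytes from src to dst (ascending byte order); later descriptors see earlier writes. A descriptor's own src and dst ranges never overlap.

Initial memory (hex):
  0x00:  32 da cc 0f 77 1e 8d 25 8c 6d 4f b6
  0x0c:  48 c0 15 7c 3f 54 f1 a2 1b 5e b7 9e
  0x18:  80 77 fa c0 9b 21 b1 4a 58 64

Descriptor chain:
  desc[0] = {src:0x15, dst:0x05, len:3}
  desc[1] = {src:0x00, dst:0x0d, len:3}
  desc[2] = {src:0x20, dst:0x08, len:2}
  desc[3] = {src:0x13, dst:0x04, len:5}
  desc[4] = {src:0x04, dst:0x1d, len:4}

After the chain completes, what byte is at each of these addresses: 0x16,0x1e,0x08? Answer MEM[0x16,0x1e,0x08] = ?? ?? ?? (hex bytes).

MEM[0x16,0x1e,0x08] = b7 1b 9e

[0] 0x15->0x05 len=3 : 5e b7 9e
[1] 0x00->0x0d len=3 : 32 da cc
[2] 0x20->0x08 len=2 : 58 64
[3] 0x13->0x04 len=5 : a2 1b 5e b7 9e
[4] 0x04->0x1d len=4 : a2 1b 5e b7
query mem[0x16]=0xb7, mem[0x1e]=0x1b, mem[0x08]=0x9e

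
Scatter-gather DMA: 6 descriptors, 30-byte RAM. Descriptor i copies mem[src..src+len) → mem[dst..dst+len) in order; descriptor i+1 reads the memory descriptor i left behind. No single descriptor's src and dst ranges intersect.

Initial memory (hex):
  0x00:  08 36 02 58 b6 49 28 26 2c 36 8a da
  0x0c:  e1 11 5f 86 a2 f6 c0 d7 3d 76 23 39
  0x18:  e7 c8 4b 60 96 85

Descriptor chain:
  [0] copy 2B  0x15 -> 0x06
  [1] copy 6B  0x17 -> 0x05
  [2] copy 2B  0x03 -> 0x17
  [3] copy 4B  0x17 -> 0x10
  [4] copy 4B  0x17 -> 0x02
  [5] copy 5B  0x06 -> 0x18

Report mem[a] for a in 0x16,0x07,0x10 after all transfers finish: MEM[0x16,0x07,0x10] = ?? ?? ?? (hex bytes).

MEM[0x16,0x07,0x10] = 23 c8 58

#0 dst[0x06+2] := {0x76,0x23}
#1 dst[0x05+6] := {0x39,0xe7,0xc8,0x4b,0x60,0x96}
#2 dst[0x17+2] := {0x58,0xb6}
#3 dst[0x10+4] := {0x58,0xb6,0xc8,0x4b}
#4 dst[0x02+4] := {0x58,0xb6,0xc8,0x4b}
#5 dst[0x18+5] := {0xe7,0xc8,0x4b,0x60,0x96}
query mem[0x16]=0x23, mem[0x07]=0xc8, mem[0x10]=0x58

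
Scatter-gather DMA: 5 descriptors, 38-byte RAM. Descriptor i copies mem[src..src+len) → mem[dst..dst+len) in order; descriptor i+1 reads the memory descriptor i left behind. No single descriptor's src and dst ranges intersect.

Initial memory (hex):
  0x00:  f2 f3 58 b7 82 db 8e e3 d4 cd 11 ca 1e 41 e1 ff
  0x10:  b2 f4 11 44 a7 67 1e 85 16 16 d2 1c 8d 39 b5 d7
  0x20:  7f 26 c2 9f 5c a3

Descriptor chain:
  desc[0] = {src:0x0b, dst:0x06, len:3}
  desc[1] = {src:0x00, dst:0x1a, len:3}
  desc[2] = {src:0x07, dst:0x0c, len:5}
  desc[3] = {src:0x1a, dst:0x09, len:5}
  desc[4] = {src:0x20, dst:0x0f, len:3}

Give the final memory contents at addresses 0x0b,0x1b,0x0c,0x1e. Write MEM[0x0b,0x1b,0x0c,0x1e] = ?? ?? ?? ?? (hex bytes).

MEM[0x0b,0x1b,0x0c,0x1e] = 58 f3 39 b5

[0] 0x0b->0x06 len=3 : ca 1e 41
[1] 0x00->0x1a len=3 : f2 f3 58
[2] 0x07->0x0c len=5 : 1e 41 cd 11 ca
[3] 0x1a->0x09 len=5 : f2 f3 58 39 b5
[4] 0x20->0x0f len=3 : 7f 26 c2
query mem[0x0b]=0x58, mem[0x1b]=0xf3, mem[0x0c]=0x39, mem[0x1e]=0xb5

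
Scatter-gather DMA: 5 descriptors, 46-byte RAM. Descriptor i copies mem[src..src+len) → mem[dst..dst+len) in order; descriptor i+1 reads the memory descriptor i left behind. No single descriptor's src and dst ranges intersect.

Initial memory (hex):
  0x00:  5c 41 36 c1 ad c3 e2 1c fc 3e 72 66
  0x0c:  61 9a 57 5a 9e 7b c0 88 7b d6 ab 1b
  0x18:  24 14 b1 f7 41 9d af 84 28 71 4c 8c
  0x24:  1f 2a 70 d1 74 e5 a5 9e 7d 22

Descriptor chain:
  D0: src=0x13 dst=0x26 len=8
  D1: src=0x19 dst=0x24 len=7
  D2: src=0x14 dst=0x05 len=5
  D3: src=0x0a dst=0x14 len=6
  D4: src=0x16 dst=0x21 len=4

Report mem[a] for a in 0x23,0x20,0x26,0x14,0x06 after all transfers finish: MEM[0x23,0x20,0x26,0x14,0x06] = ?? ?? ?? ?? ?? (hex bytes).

[0] 0x13->0x26 len=8 : 88 7b d6 ab 1b 24 14 b1
[1] 0x19->0x24 len=7 : 14 b1 f7 41 9d af 84
[2] 0x14->0x05 len=5 : 7b d6 ab 1b 24
[3] 0x0a->0x14 len=6 : 72 66 61 9a 57 5a
[4] 0x16->0x21 len=4 : 61 9a 57 5a
query mem[0x23]=0x57, mem[0x20]=0x28, mem[0x26]=0xf7, mem[0x14]=0x72, mem[0x06]=0xd6

MEM[0x23,0x20,0x26,0x14,0x06] = 57 28 f7 72 d6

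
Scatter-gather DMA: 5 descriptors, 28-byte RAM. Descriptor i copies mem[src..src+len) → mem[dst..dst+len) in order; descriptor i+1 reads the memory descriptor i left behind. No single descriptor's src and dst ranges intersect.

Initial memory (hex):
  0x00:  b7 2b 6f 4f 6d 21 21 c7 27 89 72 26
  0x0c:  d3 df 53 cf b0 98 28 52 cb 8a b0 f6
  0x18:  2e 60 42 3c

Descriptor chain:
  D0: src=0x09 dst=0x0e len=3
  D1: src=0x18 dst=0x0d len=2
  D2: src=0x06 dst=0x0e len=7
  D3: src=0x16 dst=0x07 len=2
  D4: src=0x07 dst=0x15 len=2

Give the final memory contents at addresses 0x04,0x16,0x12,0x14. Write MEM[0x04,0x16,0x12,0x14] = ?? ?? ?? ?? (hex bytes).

D0: mem[0x0e..0x10] <- [89 72 26]
D1: mem[0x0d..0x0e] <- [2e 60]
D2: mem[0x0e..0x14] <- [21 c7 27 89 72 26 d3]
D3: mem[0x07..0x08] <- [b0 f6]
D4: mem[0x15..0x16] <- [b0 f6]
query mem[0x04]=0x6d, mem[0x16]=0xf6, mem[0x12]=0x72, mem[0x14]=0xd3

MEM[0x04,0x16,0x12,0x14] = 6d f6 72 d3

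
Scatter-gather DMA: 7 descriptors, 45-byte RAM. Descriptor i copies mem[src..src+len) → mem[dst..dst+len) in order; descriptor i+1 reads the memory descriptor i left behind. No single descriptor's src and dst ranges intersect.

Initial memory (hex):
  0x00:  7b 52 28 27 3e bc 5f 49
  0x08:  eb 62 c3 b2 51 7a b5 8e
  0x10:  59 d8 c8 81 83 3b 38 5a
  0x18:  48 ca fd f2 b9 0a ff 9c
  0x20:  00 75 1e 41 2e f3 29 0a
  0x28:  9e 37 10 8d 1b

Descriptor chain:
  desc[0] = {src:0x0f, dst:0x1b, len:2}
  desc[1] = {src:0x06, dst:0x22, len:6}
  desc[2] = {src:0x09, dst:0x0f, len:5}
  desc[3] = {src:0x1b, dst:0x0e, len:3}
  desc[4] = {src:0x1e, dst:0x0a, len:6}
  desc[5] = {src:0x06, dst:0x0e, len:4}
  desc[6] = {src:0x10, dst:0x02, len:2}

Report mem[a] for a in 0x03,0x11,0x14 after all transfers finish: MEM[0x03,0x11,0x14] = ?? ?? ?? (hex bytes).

  after D0: wrote 2B at 0x1b = 8e59
  after D1: wrote 6B at 0x22 = 5f49eb62c3b2
  after D2: wrote 5B at 0x0f = 62c3b2517a
  after D3: wrote 3B at 0x0e = 8e590a
  after D4: wrote 6B at 0x0a = ff9c00755f49
  after D5: wrote 4B at 0x0e = 5f49eb62
  after D6: wrote 2B at 0x02 = eb62
query mem[0x03]=0x62, mem[0x11]=0x62, mem[0x14]=0x83

MEM[0x03,0x11,0x14] = 62 62 83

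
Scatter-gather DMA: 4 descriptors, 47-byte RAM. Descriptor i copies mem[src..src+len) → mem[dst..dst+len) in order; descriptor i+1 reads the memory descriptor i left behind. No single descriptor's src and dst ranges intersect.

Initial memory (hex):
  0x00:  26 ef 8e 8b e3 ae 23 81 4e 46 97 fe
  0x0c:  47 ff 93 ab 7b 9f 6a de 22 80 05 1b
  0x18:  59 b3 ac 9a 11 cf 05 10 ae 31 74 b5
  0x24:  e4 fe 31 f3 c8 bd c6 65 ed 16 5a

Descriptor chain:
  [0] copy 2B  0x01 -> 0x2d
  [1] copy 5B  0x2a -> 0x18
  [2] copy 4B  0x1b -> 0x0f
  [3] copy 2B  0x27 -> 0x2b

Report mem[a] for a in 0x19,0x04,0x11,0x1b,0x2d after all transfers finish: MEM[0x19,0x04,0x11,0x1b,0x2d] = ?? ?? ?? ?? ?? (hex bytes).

MEM[0x19,0x04,0x11,0x1b,0x2d] = 65 e3 cf ef ef

D0: mem[0x2d..0x2e] <- [ef 8e]
D1: mem[0x18..0x1c] <- [c6 65 ed ef 8e]
D2: mem[0x0f..0x12] <- [ef 8e cf 05]
D3: mem[0x2b..0x2c] <- [f3 c8]
query mem[0x19]=0x65, mem[0x04]=0xe3, mem[0x11]=0xcf, mem[0x1b]=0xef, mem[0x2d]=0xef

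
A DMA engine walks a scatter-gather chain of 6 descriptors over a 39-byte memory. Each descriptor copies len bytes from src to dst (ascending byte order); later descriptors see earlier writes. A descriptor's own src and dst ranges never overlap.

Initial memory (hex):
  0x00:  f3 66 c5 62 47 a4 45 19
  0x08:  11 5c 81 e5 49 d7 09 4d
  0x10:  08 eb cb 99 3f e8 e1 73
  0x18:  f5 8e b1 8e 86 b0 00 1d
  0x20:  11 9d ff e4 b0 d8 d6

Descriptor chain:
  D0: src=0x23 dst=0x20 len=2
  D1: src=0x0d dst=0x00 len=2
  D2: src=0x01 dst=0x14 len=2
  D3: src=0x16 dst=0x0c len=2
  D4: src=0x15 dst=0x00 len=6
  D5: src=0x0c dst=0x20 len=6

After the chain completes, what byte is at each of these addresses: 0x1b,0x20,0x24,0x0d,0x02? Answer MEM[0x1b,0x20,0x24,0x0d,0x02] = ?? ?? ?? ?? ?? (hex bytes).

MEM[0x1b,0x20,0x24,0x0d,0x02] = 8e e1 08 73 73

D0: mem[0x20..0x21] <- [e4 b0]
D1: mem[0x00..0x01] <- [d7 09]
D2: mem[0x14..0x15] <- [09 c5]
D3: mem[0x0c..0x0d] <- [e1 73]
D4: mem[0x00..0x05] <- [c5 e1 73 f5 8e b1]
D5: mem[0x20..0x25] <- [e1 73 09 4d 08 eb]
query mem[0x1b]=0x8e, mem[0x20]=0xe1, mem[0x24]=0x08, mem[0x0d]=0x73, mem[0x02]=0x73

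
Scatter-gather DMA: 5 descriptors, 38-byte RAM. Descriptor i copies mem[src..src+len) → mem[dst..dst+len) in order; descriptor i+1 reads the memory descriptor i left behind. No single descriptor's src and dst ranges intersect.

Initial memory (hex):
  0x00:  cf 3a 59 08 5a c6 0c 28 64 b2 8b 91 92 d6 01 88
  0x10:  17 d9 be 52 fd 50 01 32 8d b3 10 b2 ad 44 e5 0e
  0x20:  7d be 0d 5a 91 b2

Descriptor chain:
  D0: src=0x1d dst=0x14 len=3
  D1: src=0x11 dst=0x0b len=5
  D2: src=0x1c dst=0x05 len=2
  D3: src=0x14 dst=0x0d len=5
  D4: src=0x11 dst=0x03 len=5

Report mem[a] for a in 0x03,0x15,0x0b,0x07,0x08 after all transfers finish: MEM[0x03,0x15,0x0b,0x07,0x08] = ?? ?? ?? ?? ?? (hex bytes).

MEM[0x03,0x15,0x0b,0x07,0x08] = 8d e5 d9 e5 64

[0] 0x1d->0x14 len=3 : 44 e5 0e
[1] 0x11->0x0b len=5 : d9 be 52 44 e5
[2] 0x1c->0x05 len=2 : ad 44
[3] 0x14->0x0d len=5 : 44 e5 0e 32 8d
[4] 0x11->0x03 len=5 : 8d be 52 44 e5
query mem[0x03]=0x8d, mem[0x15]=0xe5, mem[0x0b]=0xd9, mem[0x07]=0xe5, mem[0x08]=0x64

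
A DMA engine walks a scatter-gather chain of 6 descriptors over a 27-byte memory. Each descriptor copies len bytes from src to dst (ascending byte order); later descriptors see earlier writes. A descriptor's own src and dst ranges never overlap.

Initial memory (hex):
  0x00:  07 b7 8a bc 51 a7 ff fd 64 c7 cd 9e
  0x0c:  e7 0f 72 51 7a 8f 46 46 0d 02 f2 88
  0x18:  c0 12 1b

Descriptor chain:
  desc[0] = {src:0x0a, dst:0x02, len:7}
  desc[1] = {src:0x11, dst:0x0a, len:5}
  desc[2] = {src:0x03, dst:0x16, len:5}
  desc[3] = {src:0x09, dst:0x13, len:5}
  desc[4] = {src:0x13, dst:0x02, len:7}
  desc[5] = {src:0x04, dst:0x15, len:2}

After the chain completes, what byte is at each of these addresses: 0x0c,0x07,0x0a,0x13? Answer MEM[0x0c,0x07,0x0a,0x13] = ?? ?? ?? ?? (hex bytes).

  after D0: wrote 7B at 0x02 = cd9ee70f72517a
  after D1: wrote 5B at 0x0a = 8f46460d02
  after D2: wrote 5B at 0x16 = 9ee70f7251
  after D3: wrote 5B at 0x13 = c78f46460d
  after D4: wrote 7B at 0x02 = c78f46460d0f72
  after D5: wrote 2B at 0x15 = 4646
query mem[0x0c]=0x46, mem[0x07]=0x0f, mem[0x0a]=0x8f, mem[0x13]=0xc7

MEM[0x0c,0x07,0x0a,0x13] = 46 0f 8f c7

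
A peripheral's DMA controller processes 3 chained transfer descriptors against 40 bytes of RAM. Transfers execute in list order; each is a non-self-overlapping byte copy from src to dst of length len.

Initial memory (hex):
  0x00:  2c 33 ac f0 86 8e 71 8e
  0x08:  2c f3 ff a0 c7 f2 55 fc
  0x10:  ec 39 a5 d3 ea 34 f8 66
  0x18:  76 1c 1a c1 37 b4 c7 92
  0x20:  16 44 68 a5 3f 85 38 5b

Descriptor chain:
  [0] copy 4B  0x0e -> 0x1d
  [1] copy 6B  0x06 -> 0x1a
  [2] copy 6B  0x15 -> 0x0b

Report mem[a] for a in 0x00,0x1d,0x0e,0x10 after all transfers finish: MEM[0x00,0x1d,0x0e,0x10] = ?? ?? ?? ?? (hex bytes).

MEM[0x00,0x1d,0x0e,0x10] = 2c f3 76 71

#0 dst[0x1d+4] := {0x55,0xfc,0xec,0x39}
#1 dst[0x1a+6] := {0x71,0x8e,0x2c,0xf3,0xff,0xa0}
#2 dst[0x0b+6] := {0x34,0xf8,0x66,0x76,0x1c,0x71}
query mem[0x00]=0x2c, mem[0x1d]=0xf3, mem[0x0e]=0x76, mem[0x10]=0x71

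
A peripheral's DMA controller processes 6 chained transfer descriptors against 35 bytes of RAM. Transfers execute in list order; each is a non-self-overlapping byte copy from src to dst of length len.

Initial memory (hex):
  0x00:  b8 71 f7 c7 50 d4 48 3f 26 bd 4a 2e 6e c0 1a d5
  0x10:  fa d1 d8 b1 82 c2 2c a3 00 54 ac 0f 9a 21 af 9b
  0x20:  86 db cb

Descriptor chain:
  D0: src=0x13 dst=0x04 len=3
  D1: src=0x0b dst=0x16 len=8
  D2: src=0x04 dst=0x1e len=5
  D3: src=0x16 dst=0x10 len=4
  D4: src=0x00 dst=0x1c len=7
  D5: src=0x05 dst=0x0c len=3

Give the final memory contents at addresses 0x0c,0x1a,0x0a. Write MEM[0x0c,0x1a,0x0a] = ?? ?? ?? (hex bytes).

  after D0: wrote 3B at 0x04 = b182c2
  after D1: wrote 8B at 0x16 = 2e6ec01ad5fad1d8
  after D2: wrote 5B at 0x1e = b182c23f26
  after D3: wrote 4B at 0x10 = 2e6ec01a
  after D4: wrote 7B at 0x1c = b871f7c7b182c2
  after D5: wrote 3B at 0x0c = 82c23f
query mem[0x0c]=0x82, mem[0x1a]=0xd5, mem[0x0a]=0x4a

MEM[0x0c,0x1a,0x0a] = 82 d5 4a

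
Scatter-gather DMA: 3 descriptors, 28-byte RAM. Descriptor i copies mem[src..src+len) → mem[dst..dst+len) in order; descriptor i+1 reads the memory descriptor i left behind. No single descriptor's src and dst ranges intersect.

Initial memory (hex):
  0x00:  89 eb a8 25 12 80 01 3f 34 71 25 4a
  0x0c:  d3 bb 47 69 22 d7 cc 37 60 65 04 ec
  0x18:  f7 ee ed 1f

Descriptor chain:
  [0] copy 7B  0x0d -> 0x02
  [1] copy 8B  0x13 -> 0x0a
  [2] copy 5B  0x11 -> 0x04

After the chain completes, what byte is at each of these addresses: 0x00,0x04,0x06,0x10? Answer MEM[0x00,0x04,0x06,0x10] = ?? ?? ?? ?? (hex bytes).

  after D0: wrote 7B at 0x02 = bb476922d7cc37
  after D1: wrote 8B at 0x0a = 37606504ecf7eeed
  after D2: wrote 5B at 0x04 = edcc376065
query mem[0x00]=0x89, mem[0x04]=0xed, mem[0x06]=0x37, mem[0x10]=0xee

MEM[0x00,0x04,0x06,0x10] = 89 ed 37 ee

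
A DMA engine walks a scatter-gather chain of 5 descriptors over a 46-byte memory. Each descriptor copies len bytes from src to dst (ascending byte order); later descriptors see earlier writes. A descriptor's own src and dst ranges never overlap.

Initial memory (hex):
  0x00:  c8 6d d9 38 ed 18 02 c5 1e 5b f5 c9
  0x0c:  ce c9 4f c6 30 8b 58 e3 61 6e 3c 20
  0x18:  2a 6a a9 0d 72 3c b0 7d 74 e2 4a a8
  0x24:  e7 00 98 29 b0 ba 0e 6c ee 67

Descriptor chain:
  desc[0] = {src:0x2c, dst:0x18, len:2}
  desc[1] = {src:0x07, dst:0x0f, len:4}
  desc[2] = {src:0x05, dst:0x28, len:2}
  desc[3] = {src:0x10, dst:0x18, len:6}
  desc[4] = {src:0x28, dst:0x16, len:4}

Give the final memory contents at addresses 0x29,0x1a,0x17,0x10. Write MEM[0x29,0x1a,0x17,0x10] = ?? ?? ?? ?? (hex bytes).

#0 dst[0x18+2] := {0xee,0x67}
#1 dst[0x0f+4] := {0xc5,0x1e,0x5b,0xf5}
#2 dst[0x28+2] := {0x18,0x02}
#3 dst[0x18+6] := {0x1e,0x5b,0xf5,0xe3,0x61,0x6e}
#4 dst[0x16+4] := {0x18,0x02,0x0e,0x6c}
query mem[0x29]=0x02, mem[0x1a]=0xf5, mem[0x17]=0x02, mem[0x10]=0x1e

MEM[0x29,0x1a,0x17,0x10] = 02 f5 02 1e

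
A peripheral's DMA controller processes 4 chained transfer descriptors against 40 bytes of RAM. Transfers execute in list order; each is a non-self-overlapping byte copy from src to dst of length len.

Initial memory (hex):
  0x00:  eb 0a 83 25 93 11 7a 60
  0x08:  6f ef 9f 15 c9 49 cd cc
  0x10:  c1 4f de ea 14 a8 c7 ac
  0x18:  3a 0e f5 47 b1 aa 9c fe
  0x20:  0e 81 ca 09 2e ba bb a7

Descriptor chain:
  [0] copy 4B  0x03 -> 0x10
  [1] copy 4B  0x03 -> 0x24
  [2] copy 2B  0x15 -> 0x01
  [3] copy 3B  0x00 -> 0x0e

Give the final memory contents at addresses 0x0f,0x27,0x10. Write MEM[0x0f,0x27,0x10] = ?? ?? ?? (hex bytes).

  after D0: wrote 4B at 0x10 = 2593117a
  after D1: wrote 4B at 0x24 = 2593117a
  after D2: wrote 2B at 0x01 = a8c7
  after D3: wrote 3B at 0x0e = eba8c7
query mem[0x0f]=0xa8, mem[0x27]=0x7a, mem[0x10]=0xc7

MEM[0x0f,0x27,0x10] = a8 7a c7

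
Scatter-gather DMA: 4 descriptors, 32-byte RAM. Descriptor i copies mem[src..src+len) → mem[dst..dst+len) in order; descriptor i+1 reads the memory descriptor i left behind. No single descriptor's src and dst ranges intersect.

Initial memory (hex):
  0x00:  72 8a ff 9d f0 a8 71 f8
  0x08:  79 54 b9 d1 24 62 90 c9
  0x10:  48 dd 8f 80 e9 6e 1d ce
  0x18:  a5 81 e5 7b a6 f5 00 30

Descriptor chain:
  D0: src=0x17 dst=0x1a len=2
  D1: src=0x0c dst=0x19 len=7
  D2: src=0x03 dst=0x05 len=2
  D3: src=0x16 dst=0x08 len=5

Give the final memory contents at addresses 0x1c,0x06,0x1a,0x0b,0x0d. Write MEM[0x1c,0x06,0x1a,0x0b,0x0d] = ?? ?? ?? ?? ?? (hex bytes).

#0 dst[0x1a+2] := {0xce,0xa5}
#1 dst[0x19+7] := {0x24,0x62,0x90,0xc9,0x48,0xdd,0x8f}
#2 dst[0x05+2] := {0x9d,0xf0}
#3 dst[0x08+5] := {0x1d,0xce,0xa5,0x24,0x62}
query mem[0x1c]=0xc9, mem[0x06]=0xf0, mem[0x1a]=0x62, mem[0x0b]=0x24, mem[0x0d]=0x62

MEM[0x1c,0x06,0x1a,0x0b,0x0d] = c9 f0 62 24 62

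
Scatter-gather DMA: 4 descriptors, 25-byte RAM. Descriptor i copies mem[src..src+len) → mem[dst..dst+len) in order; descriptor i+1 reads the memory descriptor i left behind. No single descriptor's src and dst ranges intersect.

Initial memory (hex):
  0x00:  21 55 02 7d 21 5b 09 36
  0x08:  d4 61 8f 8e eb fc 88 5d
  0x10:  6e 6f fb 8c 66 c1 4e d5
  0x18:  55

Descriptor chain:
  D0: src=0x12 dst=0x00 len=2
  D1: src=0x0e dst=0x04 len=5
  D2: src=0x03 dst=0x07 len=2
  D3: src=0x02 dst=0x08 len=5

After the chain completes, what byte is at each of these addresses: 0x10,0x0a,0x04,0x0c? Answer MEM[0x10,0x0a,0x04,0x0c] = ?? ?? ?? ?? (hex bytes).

  after D0: wrote 2B at 0x00 = fb8c
  after D1: wrote 5B at 0x04 = 885d6e6ffb
  after D2: wrote 2B at 0x07 = 7d88
  after D3: wrote 5B at 0x08 = 027d885d6e
query mem[0x10]=0x6e, mem[0x0a]=0x88, mem[0x04]=0x88, mem[0x0c]=0x6e

MEM[0x10,0x0a,0x04,0x0c] = 6e 88 88 6e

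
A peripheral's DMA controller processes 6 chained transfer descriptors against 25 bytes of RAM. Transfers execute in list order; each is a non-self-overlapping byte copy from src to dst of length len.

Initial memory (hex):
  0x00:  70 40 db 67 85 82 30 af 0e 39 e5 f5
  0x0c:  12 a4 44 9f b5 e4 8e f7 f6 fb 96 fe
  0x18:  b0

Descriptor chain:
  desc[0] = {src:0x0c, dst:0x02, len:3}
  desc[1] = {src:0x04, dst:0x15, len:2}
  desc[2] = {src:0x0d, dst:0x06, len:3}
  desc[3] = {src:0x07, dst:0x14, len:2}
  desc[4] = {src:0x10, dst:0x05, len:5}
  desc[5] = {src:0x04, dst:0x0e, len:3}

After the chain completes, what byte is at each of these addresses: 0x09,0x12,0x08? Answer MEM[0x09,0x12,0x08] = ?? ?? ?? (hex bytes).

#0 dst[0x02+3] := {0x12,0xa4,0x44}
#1 dst[0x15+2] := {0x44,0x82}
#2 dst[0x06+3] := {0xa4,0x44,0x9f}
#3 dst[0x14+2] := {0x44,0x9f}
#4 dst[0x05+5] := {0xb5,0xe4,0x8e,0xf7,0x44}
#5 dst[0x0e+3] := {0x44,0xb5,0xe4}
query mem[0x09]=0x44, mem[0x12]=0x8e, mem[0x08]=0xf7

MEM[0x09,0x12,0x08] = 44 8e f7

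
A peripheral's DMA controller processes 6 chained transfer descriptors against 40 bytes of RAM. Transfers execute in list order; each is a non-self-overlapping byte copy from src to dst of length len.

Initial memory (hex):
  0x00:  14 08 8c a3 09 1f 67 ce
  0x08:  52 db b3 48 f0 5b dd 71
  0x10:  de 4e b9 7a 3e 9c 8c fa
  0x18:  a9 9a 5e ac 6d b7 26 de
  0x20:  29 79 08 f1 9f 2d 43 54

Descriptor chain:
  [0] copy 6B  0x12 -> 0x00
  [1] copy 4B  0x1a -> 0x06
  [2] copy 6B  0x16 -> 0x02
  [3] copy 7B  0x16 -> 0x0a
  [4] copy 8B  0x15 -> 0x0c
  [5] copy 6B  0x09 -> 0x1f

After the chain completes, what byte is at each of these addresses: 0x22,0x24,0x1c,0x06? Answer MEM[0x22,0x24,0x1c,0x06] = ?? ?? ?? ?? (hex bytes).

MEM[0x22,0x24,0x1c,0x06] = 9c fa 6d 5e

#0 dst[0x00+6] := {0xb9,0x7a,0x3e,0x9c,0x8c,0xfa}
#1 dst[0x06+4] := {0x5e,0xac,0x6d,0xb7}
#2 dst[0x02+6] := {0x8c,0xfa,0xa9,0x9a,0x5e,0xac}
#3 dst[0x0a+7] := {0x8c,0xfa,0xa9,0x9a,0x5e,0xac,0x6d}
#4 dst[0x0c+8] := {0x9c,0x8c,0xfa,0xa9,0x9a,0x5e,0xac,0x6d}
#5 dst[0x1f+6] := {0xb7,0x8c,0xfa,0x9c,0x8c,0xfa}
query mem[0x22]=0x9c, mem[0x24]=0xfa, mem[0x1c]=0x6d, mem[0x06]=0x5e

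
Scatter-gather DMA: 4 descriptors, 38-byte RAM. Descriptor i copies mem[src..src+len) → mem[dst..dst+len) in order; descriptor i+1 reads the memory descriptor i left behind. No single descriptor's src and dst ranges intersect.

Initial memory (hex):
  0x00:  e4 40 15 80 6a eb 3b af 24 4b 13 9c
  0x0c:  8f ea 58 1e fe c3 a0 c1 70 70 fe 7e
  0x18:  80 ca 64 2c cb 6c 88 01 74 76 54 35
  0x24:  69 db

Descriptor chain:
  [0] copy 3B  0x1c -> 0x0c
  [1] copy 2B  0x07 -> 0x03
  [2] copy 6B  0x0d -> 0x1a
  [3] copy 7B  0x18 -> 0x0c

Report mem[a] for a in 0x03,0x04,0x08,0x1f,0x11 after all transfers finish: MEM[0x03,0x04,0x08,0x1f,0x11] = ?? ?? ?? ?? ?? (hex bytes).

MEM[0x03,0x04,0x08,0x1f,0x11] = af 24 24 a0 fe

  after D0: wrote 3B at 0x0c = cb6c88
  after D1: wrote 2B at 0x03 = af24
  after D2: wrote 6B at 0x1a = 6c881efec3a0
  after D3: wrote 7B at 0x0c = 80ca6c881efec3
query mem[0x03]=0xaf, mem[0x04]=0x24, mem[0x08]=0x24, mem[0x1f]=0xa0, mem[0x11]=0xfe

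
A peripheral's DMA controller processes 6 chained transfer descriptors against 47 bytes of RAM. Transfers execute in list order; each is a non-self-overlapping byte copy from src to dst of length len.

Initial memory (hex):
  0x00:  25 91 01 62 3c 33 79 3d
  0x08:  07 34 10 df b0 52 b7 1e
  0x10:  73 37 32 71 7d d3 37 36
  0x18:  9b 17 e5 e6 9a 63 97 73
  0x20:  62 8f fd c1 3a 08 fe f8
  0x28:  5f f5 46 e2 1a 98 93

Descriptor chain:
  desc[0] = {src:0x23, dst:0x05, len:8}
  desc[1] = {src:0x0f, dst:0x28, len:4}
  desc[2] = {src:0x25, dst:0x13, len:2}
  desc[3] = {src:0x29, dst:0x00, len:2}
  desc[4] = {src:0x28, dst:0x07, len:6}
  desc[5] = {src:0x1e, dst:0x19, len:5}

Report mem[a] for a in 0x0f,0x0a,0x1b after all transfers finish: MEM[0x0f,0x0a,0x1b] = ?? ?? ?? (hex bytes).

[0] 0x23->0x05 len=8 : c1 3a 08 fe f8 5f f5 46
[1] 0x0f->0x28 len=4 : 1e 73 37 32
[2] 0x25->0x13 len=2 : 08 fe
[3] 0x29->0x00 len=2 : 73 37
[4] 0x28->0x07 len=6 : 1e 73 37 32 1a 98
[5] 0x1e->0x19 len=5 : 97 73 62 8f fd
query mem[0x0f]=0x1e, mem[0x0a]=0x32, mem[0x1b]=0x62

MEM[0x0f,0x0a,0x1b] = 1e 32 62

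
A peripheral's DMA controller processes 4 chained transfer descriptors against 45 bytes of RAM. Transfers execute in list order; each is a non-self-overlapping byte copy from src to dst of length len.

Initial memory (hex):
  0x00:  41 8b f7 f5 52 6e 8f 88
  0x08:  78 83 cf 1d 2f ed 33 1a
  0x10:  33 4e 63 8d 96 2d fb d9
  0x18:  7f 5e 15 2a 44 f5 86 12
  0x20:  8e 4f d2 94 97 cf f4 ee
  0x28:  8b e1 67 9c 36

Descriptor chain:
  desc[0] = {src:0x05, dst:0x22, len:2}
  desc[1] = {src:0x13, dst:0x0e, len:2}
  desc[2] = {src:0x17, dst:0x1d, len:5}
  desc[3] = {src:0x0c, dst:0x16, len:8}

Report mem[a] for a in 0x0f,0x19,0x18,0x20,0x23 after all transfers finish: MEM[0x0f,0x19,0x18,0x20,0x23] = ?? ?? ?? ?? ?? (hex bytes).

#0 dst[0x22+2] := {0x6e,0x8f}
#1 dst[0x0e+2] := {0x8d,0x96}
#2 dst[0x1d+5] := {0xd9,0x7f,0x5e,0x15,0x2a}
#3 dst[0x16+8] := {0x2f,0xed,0x8d,0x96,0x33,0x4e,0x63,0x8d}
query mem[0x0f]=0x96, mem[0x19]=0x96, mem[0x18]=0x8d, mem[0x20]=0x15, mem[0x23]=0x8f

MEM[0x0f,0x19,0x18,0x20,0x23] = 96 96 8d 15 8f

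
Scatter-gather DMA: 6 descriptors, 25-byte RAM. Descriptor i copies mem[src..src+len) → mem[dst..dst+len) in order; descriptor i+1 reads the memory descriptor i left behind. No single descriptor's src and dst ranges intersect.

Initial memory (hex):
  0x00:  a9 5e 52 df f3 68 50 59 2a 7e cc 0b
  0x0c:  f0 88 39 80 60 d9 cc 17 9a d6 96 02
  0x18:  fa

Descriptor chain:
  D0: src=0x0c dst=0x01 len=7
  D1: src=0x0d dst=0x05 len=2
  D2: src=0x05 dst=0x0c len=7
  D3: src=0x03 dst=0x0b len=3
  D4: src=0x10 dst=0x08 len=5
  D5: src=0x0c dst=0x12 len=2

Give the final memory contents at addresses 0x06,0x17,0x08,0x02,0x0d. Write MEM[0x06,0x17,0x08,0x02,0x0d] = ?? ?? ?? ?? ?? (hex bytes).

#0 dst[0x01+7] := {0xf0,0x88,0x39,0x80,0x60,0xd9,0xcc}
#1 dst[0x05+2] := {0x88,0x39}
#2 dst[0x0c+7] := {0x88,0x39,0xcc,0x2a,0x7e,0xcc,0x0b}
#3 dst[0x0b+3] := {0x39,0x80,0x88}
#4 dst[0x08+5] := {0x7e,0xcc,0x0b,0x17,0x9a}
#5 dst[0x12+2] := {0x9a,0x88}
query mem[0x06]=0x39, mem[0x17]=0x02, mem[0x08]=0x7e, mem[0x02]=0x88, mem[0x0d]=0x88

MEM[0x06,0x17,0x08,0x02,0x0d] = 39 02 7e 88 88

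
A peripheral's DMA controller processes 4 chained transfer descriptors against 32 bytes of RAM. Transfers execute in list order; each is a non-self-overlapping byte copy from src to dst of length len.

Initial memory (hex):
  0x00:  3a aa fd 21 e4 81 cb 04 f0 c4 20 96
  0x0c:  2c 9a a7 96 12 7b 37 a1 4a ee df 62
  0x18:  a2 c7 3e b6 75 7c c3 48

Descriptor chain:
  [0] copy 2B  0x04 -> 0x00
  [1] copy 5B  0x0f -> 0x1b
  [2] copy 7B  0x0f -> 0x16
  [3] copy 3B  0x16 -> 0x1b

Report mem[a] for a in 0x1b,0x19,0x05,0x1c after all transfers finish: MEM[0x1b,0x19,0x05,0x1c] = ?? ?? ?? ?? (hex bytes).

MEM[0x1b,0x19,0x05,0x1c] = 96 37 81 12

D0: mem[0x00..0x01] <- [e4 81]
D1: mem[0x1b..0x1f] <- [96 12 7b 37 a1]
D2: mem[0x16..0x1c] <- [96 12 7b 37 a1 4a ee]
D3: mem[0x1b..0x1d] <- [96 12 7b]
query mem[0x1b]=0x96, mem[0x19]=0x37, mem[0x05]=0x81, mem[0x1c]=0x12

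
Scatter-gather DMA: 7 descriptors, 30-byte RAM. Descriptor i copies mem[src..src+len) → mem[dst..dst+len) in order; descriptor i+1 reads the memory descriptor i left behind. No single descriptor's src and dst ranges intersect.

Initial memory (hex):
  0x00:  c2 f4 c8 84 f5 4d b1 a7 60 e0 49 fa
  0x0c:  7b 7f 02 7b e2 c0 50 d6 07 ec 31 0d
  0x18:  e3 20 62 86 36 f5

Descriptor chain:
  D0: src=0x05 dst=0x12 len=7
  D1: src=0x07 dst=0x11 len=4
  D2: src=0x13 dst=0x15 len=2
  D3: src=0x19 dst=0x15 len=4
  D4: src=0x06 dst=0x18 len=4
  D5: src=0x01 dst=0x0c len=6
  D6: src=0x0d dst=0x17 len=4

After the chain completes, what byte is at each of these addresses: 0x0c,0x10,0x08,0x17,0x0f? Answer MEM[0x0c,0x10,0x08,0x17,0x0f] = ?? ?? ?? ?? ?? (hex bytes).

[0] 0x05->0x12 len=7 : 4d b1 a7 60 e0 49 fa
[1] 0x07->0x11 len=4 : a7 60 e0 49
[2] 0x13->0x15 len=2 : e0 49
[3] 0x19->0x15 len=4 : 20 62 86 36
[4] 0x06->0x18 len=4 : b1 a7 60 e0
[5] 0x01->0x0c len=6 : f4 c8 84 f5 4d b1
[6] 0x0d->0x17 len=4 : c8 84 f5 4d
query mem[0x0c]=0xf4, mem[0x10]=0x4d, mem[0x08]=0x60, mem[0x17]=0xc8, mem[0x0f]=0xf5

MEM[0x0c,0x10,0x08,0x17,0x0f] = f4 4d 60 c8 f5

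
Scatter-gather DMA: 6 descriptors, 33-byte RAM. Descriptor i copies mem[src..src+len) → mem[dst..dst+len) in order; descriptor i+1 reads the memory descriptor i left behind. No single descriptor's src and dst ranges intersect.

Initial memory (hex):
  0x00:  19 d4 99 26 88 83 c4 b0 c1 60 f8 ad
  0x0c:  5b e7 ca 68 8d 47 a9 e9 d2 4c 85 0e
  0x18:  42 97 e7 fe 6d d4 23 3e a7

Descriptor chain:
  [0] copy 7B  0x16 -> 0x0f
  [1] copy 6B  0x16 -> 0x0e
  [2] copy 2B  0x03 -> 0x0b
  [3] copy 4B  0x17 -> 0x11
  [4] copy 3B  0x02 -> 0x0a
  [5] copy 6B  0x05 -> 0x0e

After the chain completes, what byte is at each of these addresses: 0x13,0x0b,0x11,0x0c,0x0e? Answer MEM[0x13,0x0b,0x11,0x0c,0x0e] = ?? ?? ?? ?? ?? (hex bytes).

#0 dst[0x0f+7] := {0x85,0x0e,0x42,0x97,0xe7,0xfe,0x6d}
#1 dst[0x0e+6] := {0x85,0x0e,0x42,0x97,0xe7,0xfe}
#2 dst[0x0b+2] := {0x26,0x88}
#3 dst[0x11+4] := {0x0e,0x42,0x97,0xe7}
#4 dst[0x0a+3] := {0x99,0x26,0x88}
#5 dst[0x0e+6] := {0x83,0xc4,0xb0,0xc1,0x60,0x99}
query mem[0x13]=0x99, mem[0x0b]=0x26, mem[0x11]=0xc1, mem[0x0c]=0x88, mem[0x0e]=0x83

MEM[0x13,0x0b,0x11,0x0c,0x0e] = 99 26 c1 88 83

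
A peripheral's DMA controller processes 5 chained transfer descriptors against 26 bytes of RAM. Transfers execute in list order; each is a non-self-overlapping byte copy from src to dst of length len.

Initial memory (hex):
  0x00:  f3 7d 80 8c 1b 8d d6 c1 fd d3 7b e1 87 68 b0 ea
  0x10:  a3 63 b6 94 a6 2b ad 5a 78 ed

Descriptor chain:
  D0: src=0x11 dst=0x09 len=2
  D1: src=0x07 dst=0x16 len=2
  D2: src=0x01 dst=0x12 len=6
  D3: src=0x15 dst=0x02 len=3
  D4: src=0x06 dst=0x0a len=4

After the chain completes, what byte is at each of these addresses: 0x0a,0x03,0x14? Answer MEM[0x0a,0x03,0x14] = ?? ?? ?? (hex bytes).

MEM[0x0a,0x03,0x14] = d6 8d 8c

  after D0: wrote 2B at 0x09 = 63b6
  after D1: wrote 2B at 0x16 = c1fd
  after D2: wrote 6B at 0x12 = 7d808c1b8dd6
  after D3: wrote 3B at 0x02 = 1b8dd6
  after D4: wrote 4B at 0x0a = d6c1fd63
query mem[0x0a]=0xd6, mem[0x03]=0x8d, mem[0x14]=0x8c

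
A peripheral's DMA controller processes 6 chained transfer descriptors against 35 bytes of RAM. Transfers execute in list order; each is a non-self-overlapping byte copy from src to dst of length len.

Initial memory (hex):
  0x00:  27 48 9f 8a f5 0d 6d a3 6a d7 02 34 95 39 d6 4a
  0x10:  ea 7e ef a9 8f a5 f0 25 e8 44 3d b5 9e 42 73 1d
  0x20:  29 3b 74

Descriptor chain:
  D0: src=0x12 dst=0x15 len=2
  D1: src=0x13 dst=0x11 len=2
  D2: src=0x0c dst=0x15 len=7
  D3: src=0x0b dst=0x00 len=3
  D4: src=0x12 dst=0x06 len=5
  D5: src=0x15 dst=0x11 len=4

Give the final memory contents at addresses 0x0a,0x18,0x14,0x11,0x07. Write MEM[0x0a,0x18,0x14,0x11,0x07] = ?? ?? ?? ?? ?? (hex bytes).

MEM[0x0a,0x18,0x14,0x11,0x07] = 39 4a 4a 95 a9

D0: mem[0x15..0x16] <- [ef a9]
D1: mem[0x11..0x12] <- [a9 8f]
D2: mem[0x15..0x1b] <- [95 39 d6 4a ea a9 8f]
D3: mem[0x00..0x02] <- [34 95 39]
D4: mem[0x06..0x0a] <- [8f a9 8f 95 39]
D5: mem[0x11..0x14] <- [95 39 d6 4a]
query mem[0x0a]=0x39, mem[0x18]=0x4a, mem[0x14]=0x4a, mem[0x11]=0x95, mem[0x07]=0xa9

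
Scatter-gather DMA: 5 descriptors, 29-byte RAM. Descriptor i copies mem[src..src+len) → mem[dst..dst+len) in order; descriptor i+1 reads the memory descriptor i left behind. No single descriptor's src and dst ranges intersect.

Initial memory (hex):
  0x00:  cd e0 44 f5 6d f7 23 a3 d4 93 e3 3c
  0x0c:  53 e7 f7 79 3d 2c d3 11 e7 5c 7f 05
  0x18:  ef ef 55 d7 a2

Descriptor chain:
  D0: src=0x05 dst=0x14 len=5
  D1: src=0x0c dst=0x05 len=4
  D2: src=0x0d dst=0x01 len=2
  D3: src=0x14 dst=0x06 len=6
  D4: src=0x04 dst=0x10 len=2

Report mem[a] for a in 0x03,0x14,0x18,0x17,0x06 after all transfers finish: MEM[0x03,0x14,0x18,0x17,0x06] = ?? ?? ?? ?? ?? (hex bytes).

MEM[0x03,0x14,0x18,0x17,0x06] = f5 f7 93 d4 f7

  after D0: wrote 5B at 0x14 = f723a3d493
  after D1: wrote 4B at 0x05 = 53e7f779
  after D2: wrote 2B at 0x01 = e7f7
  after D3: wrote 6B at 0x06 = f723a3d493ef
  after D4: wrote 2B at 0x10 = 6d53
query mem[0x03]=0xf5, mem[0x14]=0xf7, mem[0x18]=0x93, mem[0x17]=0xd4, mem[0x06]=0xf7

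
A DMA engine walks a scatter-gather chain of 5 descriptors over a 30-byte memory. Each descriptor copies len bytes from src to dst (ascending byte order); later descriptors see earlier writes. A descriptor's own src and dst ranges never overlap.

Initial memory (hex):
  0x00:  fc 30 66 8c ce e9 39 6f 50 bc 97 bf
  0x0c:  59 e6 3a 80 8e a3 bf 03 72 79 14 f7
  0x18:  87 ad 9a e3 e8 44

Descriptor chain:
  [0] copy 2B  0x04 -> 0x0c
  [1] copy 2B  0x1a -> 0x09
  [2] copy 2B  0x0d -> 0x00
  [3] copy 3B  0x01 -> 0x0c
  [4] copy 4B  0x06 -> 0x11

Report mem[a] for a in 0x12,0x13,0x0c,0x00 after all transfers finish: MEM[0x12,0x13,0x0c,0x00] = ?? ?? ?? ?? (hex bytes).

MEM[0x12,0x13,0x0c,0x00] = 6f 50 3a e9

  after D0: wrote 2B at 0x0c = cee9
  after D1: wrote 2B at 0x09 = 9ae3
  after D2: wrote 2B at 0x00 = e93a
  after D3: wrote 3B at 0x0c = 3a668c
  after D4: wrote 4B at 0x11 = 396f509a
query mem[0x12]=0x6f, mem[0x13]=0x50, mem[0x0c]=0x3a, mem[0x00]=0xe9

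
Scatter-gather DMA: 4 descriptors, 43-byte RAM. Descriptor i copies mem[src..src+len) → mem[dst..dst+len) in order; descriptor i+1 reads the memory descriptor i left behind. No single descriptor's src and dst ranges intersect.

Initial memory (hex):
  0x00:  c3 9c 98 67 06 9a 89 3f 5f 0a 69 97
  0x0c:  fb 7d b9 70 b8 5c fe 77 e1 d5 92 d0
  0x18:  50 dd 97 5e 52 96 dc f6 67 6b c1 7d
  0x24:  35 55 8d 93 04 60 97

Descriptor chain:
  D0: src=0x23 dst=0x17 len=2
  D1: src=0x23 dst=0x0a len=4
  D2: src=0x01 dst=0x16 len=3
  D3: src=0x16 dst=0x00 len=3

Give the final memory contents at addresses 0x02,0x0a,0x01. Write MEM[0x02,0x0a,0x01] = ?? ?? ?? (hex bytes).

#0 dst[0x17+2] := {0x7d,0x35}
#1 dst[0x0a+4] := {0x7d,0x35,0x55,0x8d}
#2 dst[0x16+3] := {0x9c,0x98,0x67}
#3 dst[0x00+3] := {0x9c,0x98,0x67}
query mem[0x02]=0x67, mem[0x0a]=0x7d, mem[0x01]=0x98

MEM[0x02,0x0a,0x01] = 67 7d 98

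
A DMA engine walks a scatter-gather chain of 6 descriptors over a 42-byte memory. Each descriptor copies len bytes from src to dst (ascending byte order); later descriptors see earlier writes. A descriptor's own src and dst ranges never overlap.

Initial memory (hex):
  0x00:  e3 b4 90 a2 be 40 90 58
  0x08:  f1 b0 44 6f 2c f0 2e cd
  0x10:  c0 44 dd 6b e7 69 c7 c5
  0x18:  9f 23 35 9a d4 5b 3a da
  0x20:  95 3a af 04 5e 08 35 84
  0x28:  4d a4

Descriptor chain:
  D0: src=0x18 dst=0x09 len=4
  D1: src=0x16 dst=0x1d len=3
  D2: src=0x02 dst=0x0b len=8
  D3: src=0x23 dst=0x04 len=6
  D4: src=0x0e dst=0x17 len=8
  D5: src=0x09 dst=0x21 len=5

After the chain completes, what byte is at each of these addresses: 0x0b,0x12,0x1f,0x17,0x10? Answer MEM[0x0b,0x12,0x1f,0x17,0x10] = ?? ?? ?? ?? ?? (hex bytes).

MEM[0x0b,0x12,0x1f,0x17,0x10] = 90 9f 9f 40 58

[0] 0x18->0x09 len=4 : 9f 23 35 9a
[1] 0x16->0x1d len=3 : c7 c5 9f
[2] 0x02->0x0b len=8 : 90 a2 be 40 90 58 f1 9f
[3] 0x23->0x04 len=6 : 04 5e 08 35 84 4d
[4] 0x0e->0x17 len=8 : 40 90 58 f1 9f 6b e7 69
[5] 0x09->0x21 len=5 : 4d 23 90 a2 be
query mem[0x0b]=0x90, mem[0x12]=0x9f, mem[0x1f]=0x9f, mem[0x17]=0x40, mem[0x10]=0x58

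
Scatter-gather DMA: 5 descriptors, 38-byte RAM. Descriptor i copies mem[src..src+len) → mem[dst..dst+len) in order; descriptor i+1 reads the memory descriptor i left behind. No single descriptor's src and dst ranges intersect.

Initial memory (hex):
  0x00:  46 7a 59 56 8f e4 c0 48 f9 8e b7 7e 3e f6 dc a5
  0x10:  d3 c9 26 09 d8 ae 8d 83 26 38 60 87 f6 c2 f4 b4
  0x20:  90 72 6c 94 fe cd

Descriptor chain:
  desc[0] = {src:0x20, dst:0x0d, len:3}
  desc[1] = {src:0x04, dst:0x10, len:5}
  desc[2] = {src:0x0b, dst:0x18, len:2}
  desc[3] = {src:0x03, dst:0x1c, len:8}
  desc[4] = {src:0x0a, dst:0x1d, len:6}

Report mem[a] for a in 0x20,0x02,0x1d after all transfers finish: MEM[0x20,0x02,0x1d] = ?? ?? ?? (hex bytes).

MEM[0x20,0x02,0x1d] = 90 59 b7

  after D0: wrote 3B at 0x0d = 90726c
  after D1: wrote 5B at 0x10 = 8fe4c048f9
  after D2: wrote 2B at 0x18 = 7e3e
  after D3: wrote 8B at 0x1c = 568fe4c048f98eb7
  after D4: wrote 6B at 0x1d = b77e3e90726c
query mem[0x20]=0x90, mem[0x02]=0x59, mem[0x1d]=0xb7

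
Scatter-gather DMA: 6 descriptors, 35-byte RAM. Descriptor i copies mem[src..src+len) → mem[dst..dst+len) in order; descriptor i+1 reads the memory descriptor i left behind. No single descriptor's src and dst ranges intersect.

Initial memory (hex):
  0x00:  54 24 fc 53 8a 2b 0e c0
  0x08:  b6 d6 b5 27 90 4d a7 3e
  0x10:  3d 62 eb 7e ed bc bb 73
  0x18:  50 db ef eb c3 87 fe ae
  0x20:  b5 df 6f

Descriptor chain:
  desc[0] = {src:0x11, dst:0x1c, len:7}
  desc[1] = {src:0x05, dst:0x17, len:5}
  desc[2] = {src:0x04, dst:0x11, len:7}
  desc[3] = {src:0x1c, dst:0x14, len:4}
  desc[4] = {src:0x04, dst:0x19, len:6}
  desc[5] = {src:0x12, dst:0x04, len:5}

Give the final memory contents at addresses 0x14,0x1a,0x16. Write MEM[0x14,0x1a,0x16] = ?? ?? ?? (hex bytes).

MEM[0x14,0x1a,0x16] = 62 2b 7e

[0] 0x11->0x1c len=7 : 62 eb 7e ed bc bb 73
[1] 0x05->0x17 len=5 : 2b 0e c0 b6 d6
[2] 0x04->0x11 len=7 : 8a 2b 0e c0 b6 d6 b5
[3] 0x1c->0x14 len=4 : 62 eb 7e ed
[4] 0x04->0x19 len=6 : 8a 2b 0e c0 b6 d6
[5] 0x12->0x04 len=5 : 2b 0e 62 eb 7e
query mem[0x14]=0x62, mem[0x1a]=0x2b, mem[0x16]=0x7e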